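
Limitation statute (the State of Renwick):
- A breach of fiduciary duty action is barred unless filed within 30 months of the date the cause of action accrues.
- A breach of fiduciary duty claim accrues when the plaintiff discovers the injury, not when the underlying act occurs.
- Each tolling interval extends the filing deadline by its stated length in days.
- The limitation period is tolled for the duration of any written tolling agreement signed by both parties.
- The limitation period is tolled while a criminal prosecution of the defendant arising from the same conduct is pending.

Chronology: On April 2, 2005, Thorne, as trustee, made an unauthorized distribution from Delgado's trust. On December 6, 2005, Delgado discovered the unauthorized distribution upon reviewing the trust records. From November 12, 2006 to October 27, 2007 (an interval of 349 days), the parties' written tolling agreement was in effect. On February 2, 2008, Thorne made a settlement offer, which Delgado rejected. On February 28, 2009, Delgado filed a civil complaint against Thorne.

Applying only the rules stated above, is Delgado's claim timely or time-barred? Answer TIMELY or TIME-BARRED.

TIMELY

Accrual is tied to discovery, so the period began on December 6, 2005 rather than on April 2, 2005 when the act occurred.
The untolled deadline — 30 months after December 6, 2005 — is June 6, 2008.
The period was tolled for 349 days by the written tolling agreement (November 12, 2006 to October 27, 2007), pushing the deadline to May 21, 2009.
None of the other events listed affects the running of the period under the stated rules.
Filing on February 28, 2009 beat the May 21, 2009 deadline — the action is timely.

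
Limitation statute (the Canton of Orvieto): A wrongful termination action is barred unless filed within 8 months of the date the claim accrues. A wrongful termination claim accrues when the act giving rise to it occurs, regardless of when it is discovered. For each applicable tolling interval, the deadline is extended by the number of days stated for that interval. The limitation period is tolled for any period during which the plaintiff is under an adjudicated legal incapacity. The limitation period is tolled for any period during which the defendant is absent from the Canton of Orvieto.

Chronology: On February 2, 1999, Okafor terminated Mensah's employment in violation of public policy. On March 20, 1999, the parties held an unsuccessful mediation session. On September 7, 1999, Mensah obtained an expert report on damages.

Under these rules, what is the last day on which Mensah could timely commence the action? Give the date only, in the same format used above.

The claim accrued on February 2, 1999, the date of the act.
The untolled deadline — 8 months after February 2, 1999 — is October 2, 1999.
Nothing else in the chronology tolls or restarts the period.

October 2, 1999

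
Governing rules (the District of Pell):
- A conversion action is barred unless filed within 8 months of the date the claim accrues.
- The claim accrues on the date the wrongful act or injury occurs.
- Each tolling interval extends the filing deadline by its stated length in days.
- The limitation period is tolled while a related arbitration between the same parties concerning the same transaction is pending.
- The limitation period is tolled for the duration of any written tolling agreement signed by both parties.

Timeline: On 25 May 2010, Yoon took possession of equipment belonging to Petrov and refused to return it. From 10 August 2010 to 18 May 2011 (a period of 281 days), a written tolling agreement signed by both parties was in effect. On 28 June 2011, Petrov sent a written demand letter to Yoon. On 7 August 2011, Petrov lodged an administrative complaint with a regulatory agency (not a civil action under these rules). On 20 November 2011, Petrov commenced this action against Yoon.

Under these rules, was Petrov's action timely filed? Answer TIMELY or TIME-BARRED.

The claim accrued on 25 May 2010, when the wrongful act occurred.
8 months from 25 May 2010 is 25 January 2011.
The written tolling agreement from 10 August 2010 to 18 May 2011 tolled the period for 281 days, extending the deadline to 2 November 2011.
None of the other events listed affects the running of the period under the stated rules.
The 20 November 2011 filing falls after the 2 November 2011 deadline; the claim is time-barred.

TIME-BARRED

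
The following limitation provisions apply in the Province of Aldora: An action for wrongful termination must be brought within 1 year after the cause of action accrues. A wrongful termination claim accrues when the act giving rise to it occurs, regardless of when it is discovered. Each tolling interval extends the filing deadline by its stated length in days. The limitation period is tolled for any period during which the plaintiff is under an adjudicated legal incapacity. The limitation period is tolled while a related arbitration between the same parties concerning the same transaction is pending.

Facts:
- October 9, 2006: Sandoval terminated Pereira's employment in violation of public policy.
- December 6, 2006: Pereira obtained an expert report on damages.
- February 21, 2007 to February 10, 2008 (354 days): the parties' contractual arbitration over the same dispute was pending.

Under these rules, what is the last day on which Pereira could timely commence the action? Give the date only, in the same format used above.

September 27, 2008

The limitation period began to run on October 9, 2006.
1 year from October 9, 2006 is October 9, 2007.
The period was tolled for 354 days by the pending related arbitration (February 21, 2007 to February 10, 2008), pushing the deadline to September 27, 2008.
None of the other events listed affects the running of the period under the stated rules.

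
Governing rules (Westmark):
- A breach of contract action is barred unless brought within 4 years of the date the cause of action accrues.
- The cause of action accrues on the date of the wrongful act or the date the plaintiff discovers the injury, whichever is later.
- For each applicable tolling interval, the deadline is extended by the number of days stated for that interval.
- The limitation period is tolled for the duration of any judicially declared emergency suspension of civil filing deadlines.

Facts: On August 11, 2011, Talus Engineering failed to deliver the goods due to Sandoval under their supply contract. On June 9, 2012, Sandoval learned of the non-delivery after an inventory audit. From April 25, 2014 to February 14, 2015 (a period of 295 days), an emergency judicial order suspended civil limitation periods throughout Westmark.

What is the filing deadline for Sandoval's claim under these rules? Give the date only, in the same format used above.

March 31, 2017

Taking the later of the act (August 11, 2011) and discovery (June 9, 2012), the claim accrued on June 9, 2012.
Adding the 4 years base period to June 9, 2012 gives a deadline of June 9, 2016, before any tolling.
Because the emergency suspension of filing deadlines ran from April 25, 2014 to February 14, 2015, the deadline is extended by 295 days to March 31, 2017.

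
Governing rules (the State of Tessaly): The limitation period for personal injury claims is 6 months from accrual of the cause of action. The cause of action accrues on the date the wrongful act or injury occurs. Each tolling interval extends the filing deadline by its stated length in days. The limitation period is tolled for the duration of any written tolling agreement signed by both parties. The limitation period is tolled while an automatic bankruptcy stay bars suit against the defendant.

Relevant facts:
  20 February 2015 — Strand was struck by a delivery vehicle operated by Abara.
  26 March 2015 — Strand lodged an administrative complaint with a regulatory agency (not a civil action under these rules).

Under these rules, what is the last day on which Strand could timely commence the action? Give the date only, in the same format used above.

The limitation period began to run on 20 February 2015.
The untolled deadline — 6 months after 20 February 2015 — is 20 August 2015.
Nothing else in the chronology tolls or restarts the period.

20 August 2015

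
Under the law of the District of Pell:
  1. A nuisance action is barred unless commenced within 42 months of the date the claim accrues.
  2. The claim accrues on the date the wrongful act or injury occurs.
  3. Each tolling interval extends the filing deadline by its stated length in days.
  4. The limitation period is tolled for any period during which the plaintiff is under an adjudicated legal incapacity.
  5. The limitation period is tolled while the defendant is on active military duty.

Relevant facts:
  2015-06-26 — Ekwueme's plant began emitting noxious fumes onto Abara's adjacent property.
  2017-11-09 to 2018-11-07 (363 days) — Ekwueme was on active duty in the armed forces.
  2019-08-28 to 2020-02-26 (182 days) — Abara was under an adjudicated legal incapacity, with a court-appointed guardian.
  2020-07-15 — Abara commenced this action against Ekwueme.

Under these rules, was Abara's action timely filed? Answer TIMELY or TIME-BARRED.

TIME-BARRED

The limitation period began to run on 2015-06-26.
42 months from 2015-06-26 is 2018-12-26.
Because the defendant's active military service ran from 2017-11-09 to 2018-11-07, the deadline is extended by 363 days to 2019-12-24.
Because the plaintiff's legal incapacity ran from 2019-08-28 to 2020-02-26, the deadline is extended by 182 days to 2020-06-23.
Filing on 2020-07-15 missed the 2020-06-23 deadline — the action is time-barred.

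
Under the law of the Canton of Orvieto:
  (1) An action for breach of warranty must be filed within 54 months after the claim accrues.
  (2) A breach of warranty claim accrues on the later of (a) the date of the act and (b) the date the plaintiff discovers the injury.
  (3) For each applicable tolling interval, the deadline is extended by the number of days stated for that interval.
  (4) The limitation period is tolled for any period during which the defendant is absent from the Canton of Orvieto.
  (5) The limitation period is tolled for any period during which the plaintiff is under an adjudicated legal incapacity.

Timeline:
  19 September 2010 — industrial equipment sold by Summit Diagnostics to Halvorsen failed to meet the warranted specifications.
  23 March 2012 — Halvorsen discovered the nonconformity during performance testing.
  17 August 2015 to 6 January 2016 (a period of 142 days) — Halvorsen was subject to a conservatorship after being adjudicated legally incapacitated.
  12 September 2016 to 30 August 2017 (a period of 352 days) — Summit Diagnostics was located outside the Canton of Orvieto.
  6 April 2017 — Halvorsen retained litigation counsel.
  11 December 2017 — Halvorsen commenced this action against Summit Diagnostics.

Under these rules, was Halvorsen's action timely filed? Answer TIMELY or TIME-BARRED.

TIMELY

Because discovery on 23 March 2012 post-dates the 19 September 2010 act, accrual under the later-of rule falls on 23 March 2012.
Adding the 54 months base period to 23 March 2012 gives a deadline of 23 September 2016, before any tolling.
Because the plaintiff's legal incapacity ran from 17 August 2015 to 6 January 2016, the deadline is extended by 142 days to 12 February 2017.
The defendant's absence from the jurisdiction from 12 September 2016 to 30 August 2017 tolled the period for 352 days, extending the deadline to 30 January 2018.
None of the other events listed affects the running of the period under the stated rules.
Filing on 11 December 2017 beat the 30 January 2018 deadline — the action is timely.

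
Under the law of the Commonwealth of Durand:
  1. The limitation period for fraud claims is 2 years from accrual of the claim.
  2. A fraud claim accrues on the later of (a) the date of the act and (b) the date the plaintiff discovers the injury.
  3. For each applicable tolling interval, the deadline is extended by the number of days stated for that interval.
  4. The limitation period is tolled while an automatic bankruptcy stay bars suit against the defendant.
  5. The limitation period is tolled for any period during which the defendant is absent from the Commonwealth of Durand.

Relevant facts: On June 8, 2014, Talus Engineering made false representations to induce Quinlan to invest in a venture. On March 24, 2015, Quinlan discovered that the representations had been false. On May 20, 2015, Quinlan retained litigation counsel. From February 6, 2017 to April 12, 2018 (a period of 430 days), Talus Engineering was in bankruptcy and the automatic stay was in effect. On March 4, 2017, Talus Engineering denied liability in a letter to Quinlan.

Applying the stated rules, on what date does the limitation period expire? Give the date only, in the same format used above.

Taking the later of the act (June 8, 2014) and discovery (March 24, 2015), the claim accrued on March 24, 2015.
Adding the 2 years base period to March 24, 2015 gives a deadline of March 24, 2017, before any tolling.
The period was tolled for 430 days by the automatic bankruptcy stay (February 6, 2017 to April 12, 2018), pushing the deadline to May 28, 2018.
Nothing else in the chronology tolls or restarts the period.

May 28, 2018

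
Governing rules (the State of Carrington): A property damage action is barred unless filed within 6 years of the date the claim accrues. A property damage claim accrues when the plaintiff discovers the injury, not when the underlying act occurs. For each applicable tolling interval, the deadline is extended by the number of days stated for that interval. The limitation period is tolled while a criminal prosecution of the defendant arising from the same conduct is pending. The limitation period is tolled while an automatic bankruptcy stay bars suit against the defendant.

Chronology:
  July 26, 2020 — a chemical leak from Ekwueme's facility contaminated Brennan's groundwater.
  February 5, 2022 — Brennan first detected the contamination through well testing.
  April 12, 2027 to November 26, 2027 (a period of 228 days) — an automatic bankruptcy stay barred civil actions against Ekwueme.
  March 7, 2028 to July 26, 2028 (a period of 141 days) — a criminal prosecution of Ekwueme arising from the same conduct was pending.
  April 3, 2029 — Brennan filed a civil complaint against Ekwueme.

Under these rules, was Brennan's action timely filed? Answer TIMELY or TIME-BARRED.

Accrual is tied to discovery, so the period began on February 5, 2022 rather than on July 26, 2020 when the act occurred.
The untolled deadline — 6 years after February 5, 2022 — is February 5, 2028.
The automatic bankruptcy stay from April 12, 2027 to November 26, 2027 tolled the period for 228 days, extending the deadline to September 20, 2028.
The period was tolled for 141 days by the pending criminal prosecution (March 7, 2028 to July 26, 2028), pushing the deadline to February 8, 2029.
The April 3, 2029 filing falls after the February 8, 2029 deadline; the claim is time-barred.

TIME-BARRED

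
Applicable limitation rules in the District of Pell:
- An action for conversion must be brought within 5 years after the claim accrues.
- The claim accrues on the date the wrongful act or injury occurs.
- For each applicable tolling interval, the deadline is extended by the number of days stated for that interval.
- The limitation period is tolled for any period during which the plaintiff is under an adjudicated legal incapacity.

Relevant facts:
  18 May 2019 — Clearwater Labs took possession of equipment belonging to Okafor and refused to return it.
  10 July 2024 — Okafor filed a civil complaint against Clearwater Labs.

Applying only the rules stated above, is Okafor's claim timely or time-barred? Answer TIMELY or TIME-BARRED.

The limitation period began to run on 18 May 2019.
The untolled deadline — 5 years after 18 May 2019 — is 18 May 2024.
Okafor filed on 10 July 2024, after the 18 May 2024 deadline, so the action is time-barred.

TIME-BARRED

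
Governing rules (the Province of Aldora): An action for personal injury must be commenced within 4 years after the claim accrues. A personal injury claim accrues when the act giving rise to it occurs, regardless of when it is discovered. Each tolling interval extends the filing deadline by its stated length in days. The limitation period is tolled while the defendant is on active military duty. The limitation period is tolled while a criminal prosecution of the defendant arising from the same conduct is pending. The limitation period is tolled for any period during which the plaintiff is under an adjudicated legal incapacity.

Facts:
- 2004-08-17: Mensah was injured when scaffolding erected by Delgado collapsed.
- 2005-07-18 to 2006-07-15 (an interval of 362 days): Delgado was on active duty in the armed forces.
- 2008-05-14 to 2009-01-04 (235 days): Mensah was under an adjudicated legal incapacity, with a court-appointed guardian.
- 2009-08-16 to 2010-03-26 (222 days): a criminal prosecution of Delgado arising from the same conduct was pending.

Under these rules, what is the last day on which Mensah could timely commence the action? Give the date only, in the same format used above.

The claim accrued on 2004-08-17, when the wrongful act occurred.
Adding the 4 years base period to 2004-08-17 gives a deadline of 2008-08-17, before any tolling.
The defendant's active military service from 2005-07-18 to 2006-07-15 tolled the period for 362 days, extending the deadline to 2009-08-14.
The period was tolled for 235 days by the plaintiff's legal incapacity (2008-05-14 to 2009-01-04), pushing the deadline to 2010-04-06.
Because the pending criminal prosecution ran from 2009-08-16 to 2010-03-26, the deadline is extended by 222 days to 2010-11-14.

2010-11-14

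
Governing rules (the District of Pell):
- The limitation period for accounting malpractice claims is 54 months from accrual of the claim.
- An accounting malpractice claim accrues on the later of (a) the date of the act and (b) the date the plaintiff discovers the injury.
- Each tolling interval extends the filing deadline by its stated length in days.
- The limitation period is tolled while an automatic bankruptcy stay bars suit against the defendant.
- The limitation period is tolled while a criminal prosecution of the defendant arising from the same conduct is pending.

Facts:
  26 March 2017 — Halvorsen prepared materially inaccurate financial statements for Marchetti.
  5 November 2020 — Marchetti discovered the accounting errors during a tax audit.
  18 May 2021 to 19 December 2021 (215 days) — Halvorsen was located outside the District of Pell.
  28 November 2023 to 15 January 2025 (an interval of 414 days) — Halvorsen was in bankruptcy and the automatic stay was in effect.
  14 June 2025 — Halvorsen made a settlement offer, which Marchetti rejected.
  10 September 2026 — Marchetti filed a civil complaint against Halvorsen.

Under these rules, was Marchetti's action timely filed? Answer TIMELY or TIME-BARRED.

Because discovery on 5 November 2020 post-dates the 26 March 2017 act, accrual under the later-of rule falls on 5 November 2020.
The untolled deadline — 54 months after 5 November 2020 — is 5 May 2025.
The period was tolled for 414 days by the automatic bankruptcy stay (28 November 2023 to 15 January 2025), pushing the deadline to 23 June 2026.
No stated provision tolls the period for the defendant's absence, so the interval from 18 May 2021 to 19 December 2021 has no effect on the deadline.
None of the other events listed affects the running of the period under the stated rules.
Marchetti filed on 10 September 2026, after the 23 June 2026 deadline, so the action is time-barred.

TIME-BARRED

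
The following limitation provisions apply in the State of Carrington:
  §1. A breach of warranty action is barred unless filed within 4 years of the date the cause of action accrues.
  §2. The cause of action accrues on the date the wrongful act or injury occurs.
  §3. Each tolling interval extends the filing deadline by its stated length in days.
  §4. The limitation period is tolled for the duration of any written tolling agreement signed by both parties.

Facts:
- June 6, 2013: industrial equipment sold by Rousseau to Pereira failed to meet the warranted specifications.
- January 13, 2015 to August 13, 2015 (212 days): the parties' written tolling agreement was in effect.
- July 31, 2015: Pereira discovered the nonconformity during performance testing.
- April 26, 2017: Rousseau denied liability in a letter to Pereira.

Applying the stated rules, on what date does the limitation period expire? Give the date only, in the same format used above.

Accrual is governed by the date of the act, so the period began to run on June 6, 2013; the later discovery on July 31, 2015 is irrelevant under the stated rule.
4 years from June 6, 2013 is June 6, 2017.
Because the written tolling agreement ran from January 13, 2015 to August 13, 2015, the deadline is extended by 212 days to January 4, 2018.
Nothing else in the chronology tolls or restarts the period.

January 4, 2018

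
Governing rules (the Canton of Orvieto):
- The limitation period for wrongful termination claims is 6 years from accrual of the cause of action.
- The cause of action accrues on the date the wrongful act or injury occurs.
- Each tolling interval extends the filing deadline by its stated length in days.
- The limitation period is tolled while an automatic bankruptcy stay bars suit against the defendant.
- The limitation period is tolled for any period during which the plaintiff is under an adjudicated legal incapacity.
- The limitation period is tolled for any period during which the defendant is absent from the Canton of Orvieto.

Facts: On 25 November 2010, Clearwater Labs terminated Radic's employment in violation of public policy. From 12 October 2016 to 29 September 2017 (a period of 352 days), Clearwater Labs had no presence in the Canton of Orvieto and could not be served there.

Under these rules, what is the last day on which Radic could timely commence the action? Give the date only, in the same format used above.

The cause of action accrued on 25 November 2010, the date of the act.
Adding the 6 years base period to 25 November 2010 gives a deadline of 25 November 2016, before any tolling.
The defendant's absence from the jurisdiction from 12 October 2016 to 29 September 2017 tolled the period for 352 days, extending the deadline to 12 November 2017.

12 November 2017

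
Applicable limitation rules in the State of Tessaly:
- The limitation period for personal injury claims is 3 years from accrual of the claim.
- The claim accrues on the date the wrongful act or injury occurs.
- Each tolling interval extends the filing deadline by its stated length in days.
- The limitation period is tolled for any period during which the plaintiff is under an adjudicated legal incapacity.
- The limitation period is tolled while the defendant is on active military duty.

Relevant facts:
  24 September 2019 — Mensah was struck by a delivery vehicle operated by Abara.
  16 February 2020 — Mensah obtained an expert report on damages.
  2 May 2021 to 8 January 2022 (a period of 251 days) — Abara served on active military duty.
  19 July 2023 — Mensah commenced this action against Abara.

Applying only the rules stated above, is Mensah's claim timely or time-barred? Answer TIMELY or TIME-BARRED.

The claim accrued on 24 September 2019, when the wrongful act occurred.
Adding the 3 years base period to 24 September 2019 gives a deadline of 24 September 2022, before any tolling.
The period was tolled for 251 days by the defendant's active military service (2 May 2021 to 8 January 2022), pushing the deadline to 2 June 2023.
None of the other events listed affects the running of the period under the stated rules.
Mensah filed on 19 July 2023, after the 2 June 2023 deadline, so the action is time-barred.

TIME-BARRED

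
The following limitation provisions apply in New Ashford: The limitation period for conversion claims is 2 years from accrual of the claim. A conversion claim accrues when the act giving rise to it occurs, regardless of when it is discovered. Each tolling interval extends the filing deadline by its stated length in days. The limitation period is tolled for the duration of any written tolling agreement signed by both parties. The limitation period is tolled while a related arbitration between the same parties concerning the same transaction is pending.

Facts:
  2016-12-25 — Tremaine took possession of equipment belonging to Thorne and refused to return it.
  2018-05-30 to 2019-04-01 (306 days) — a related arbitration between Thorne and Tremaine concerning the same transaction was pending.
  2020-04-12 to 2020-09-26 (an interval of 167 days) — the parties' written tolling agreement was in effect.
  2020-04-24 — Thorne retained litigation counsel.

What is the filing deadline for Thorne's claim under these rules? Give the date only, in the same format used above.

2019-10-27

The claim accrued on 2016-12-25, when the wrongful act occurred.
2 years from 2016-12-25 is 2018-12-25.
The period was tolled for 306 days by the pending related arbitration (2018-05-30 to 2019-04-01), pushing the deadline to 2019-10-27.
The written tolling agreement from 2020-04-12 to 2020-09-26 began after the period had already run on 2019-10-27, so it has no tolling effect.
The other events in the timeline have no effect on the limitation period under the stated rules.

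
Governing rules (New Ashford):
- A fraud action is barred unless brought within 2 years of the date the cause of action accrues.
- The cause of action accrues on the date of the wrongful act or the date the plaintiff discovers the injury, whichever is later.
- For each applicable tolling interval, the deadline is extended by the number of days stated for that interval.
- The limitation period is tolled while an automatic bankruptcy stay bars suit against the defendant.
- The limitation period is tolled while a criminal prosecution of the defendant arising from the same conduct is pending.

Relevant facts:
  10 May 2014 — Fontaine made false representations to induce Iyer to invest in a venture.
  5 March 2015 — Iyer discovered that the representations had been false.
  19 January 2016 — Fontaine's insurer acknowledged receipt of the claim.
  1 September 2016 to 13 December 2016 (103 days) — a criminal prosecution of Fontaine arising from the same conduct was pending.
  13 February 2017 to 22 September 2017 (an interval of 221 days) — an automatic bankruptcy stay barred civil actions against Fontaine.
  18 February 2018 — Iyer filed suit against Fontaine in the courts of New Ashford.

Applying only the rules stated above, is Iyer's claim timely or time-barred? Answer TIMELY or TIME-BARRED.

TIME-BARRED

Taking the later of the act (10 May 2014) and discovery (5 March 2015), the claim accrued on 5 March 2015.
2 years from 5 March 2015 is 5 March 2017.
Because the pending criminal prosecution ran from 1 September 2016 to 13 December 2016, the deadline is extended by 103 days to 16 June 2017.
The automatic bankruptcy stay from 13 February 2017 to 22 September 2017 tolled the period for 221 days, extending the deadline to 23 January 2018.
The other events in the timeline have no effect on the limitation period under the stated rules.
Iyer filed on 18 February 2018, after the 23 January 2018 deadline, so the action is time-barred.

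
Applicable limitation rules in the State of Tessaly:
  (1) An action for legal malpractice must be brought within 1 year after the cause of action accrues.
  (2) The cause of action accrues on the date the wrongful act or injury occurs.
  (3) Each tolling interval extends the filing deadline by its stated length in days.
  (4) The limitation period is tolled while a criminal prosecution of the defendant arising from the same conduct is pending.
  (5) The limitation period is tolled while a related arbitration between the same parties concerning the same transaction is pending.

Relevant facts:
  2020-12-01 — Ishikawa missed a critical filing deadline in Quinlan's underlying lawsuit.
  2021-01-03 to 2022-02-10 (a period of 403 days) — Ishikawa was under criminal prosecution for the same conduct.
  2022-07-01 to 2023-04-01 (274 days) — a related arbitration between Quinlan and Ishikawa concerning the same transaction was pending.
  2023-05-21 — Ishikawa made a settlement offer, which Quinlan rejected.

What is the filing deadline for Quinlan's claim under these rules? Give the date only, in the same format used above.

The cause of action accrued on 2020-12-01, the date of the act.
The untolled deadline — 1 year after 2020-12-01 — is 2021-12-01.
The pending criminal prosecution from 2021-01-03 to 2022-02-10 tolled the period for 403 days, extending the deadline to 2023-01-08.
Because the pending related arbitration ran from 2022-07-01 to 2023-04-01, the deadline is extended by 274 days to 2023-10-09.
The other events in the timeline have no effect on the limitation period under the stated rules.

2023-10-09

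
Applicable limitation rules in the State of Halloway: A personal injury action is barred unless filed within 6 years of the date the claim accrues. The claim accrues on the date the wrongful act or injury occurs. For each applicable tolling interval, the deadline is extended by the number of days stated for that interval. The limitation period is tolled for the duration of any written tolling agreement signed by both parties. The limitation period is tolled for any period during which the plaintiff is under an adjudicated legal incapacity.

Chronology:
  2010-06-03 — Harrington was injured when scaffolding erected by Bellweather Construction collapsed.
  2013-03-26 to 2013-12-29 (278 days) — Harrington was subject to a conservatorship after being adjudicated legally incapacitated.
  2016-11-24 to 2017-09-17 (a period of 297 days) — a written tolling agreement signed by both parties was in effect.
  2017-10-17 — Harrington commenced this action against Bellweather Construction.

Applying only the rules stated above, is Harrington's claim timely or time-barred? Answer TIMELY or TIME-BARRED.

TIMELY

The claim accrued on 2010-06-03, the date of the act.
The untolled deadline — 6 years after 2010-06-03 — is 2016-06-03.
Because the plaintiff's legal incapacity ran from 2013-03-26 to 2013-12-29, the deadline is extended by 278 days to 2017-03-08.
The period was tolled for 297 days by the written tolling agreement (2016-11-24 to 2017-09-17), pushing the deadline to 2017-12-30.
Filing on 2017-10-17 beat the 2017-12-30 deadline — the action is timely.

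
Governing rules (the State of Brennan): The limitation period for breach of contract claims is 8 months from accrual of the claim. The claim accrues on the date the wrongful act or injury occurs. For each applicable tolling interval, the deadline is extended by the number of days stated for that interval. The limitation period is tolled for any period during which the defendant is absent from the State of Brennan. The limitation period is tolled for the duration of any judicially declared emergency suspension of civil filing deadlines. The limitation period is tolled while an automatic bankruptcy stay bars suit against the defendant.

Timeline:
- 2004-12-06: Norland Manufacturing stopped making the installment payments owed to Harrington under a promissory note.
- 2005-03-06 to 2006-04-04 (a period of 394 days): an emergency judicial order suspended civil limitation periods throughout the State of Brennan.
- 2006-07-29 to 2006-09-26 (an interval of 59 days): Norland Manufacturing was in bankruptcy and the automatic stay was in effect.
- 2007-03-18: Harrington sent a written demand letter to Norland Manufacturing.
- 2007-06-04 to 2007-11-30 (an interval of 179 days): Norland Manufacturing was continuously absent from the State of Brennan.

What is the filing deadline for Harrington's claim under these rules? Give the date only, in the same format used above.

The limitation period began to run on 2004-12-06.
Adding the 8 months base period to 2004-12-06 gives a deadline of 2005-08-06, before any tolling.
Because the emergency suspension of filing deadlines ran from 2005-03-06 to 2006-04-04, the deadline is extended by 394 days to 2006-09-04.
The automatic bankruptcy stay from 2006-07-29 to 2006-09-26 tolled the period for 59 days, extending the deadline to 2006-11-02.
The defendant's absence from the jurisdiction from 2007-06-04 to 2007-11-30 began after the period had already run on 2006-11-02, so it has no tolling effect.
Nothing else in the chronology tolls or restarts the period.

2006-11-02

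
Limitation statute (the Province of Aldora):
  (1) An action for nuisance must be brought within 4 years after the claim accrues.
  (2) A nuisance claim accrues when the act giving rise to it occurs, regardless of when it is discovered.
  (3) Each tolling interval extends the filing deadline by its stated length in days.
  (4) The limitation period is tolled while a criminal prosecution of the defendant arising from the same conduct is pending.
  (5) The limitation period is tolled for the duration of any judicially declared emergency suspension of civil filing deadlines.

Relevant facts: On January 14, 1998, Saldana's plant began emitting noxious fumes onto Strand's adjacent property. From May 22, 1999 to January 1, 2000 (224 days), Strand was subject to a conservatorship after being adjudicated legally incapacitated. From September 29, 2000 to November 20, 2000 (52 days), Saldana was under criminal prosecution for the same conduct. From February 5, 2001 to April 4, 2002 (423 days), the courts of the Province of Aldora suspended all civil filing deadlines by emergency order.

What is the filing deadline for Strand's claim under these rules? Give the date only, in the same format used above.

The claim accrued on January 14, 1998, when the wrongful act occurred.
4 years from January 14, 1998 is January 14, 2002.
The pending criminal prosecution from September 29, 2000 to November 20, 2000 tolled the period for 52 days, extending the deadline to March 7, 2002.
The period was tolled for 423 days by the emergency suspension of filing deadlines (February 5, 2001 to April 4, 2002), pushing the deadline to May 4, 2003.
The plaintiff's legal incapacity from May 22, 1999 to January 1, 2000 does not toll the period, because no stated rule makes the plaintiff's incapacity a tolling event.

May 4, 2003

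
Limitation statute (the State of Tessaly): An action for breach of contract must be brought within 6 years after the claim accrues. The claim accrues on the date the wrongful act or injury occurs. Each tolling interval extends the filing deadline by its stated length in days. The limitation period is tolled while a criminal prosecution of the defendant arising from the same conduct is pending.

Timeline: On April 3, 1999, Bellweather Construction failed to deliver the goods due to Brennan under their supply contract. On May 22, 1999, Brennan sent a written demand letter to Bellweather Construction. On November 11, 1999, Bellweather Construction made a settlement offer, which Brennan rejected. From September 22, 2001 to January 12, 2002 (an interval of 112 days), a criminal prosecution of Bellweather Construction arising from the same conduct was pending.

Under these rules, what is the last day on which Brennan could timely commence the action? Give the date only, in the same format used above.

July 24, 2005

The claim accrued on April 3, 1999, the date of the act.
The untolled deadline — 6 years after April 3, 1999 — is April 3, 2005.
Because the pending criminal prosecution ran from September 22, 2001 to January 12, 2002, the deadline is extended by 112 days to July 24, 2005.
Nothing else in the chronology tolls or restarts the period.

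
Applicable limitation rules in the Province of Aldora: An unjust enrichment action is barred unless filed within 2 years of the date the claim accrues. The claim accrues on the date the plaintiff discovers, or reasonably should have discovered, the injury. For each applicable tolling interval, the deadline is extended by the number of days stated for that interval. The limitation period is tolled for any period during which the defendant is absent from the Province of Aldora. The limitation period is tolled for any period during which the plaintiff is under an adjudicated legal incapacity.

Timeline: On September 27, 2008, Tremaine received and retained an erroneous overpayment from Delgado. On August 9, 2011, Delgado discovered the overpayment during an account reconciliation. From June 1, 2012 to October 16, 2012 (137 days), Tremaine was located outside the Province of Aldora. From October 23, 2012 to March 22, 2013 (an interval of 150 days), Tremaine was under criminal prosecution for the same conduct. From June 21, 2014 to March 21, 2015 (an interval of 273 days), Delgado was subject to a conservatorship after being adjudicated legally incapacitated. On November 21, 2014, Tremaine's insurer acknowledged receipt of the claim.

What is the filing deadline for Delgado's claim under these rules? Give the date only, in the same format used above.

The claim did not accrue until Delgado discovered the injury on August 9, 2011; the September 27, 2008 act date does not start the clock under the stated rule.
The untolled deadline — 2 years after August 9, 2011 — is August 9, 2013.
The defendant's absence from the jurisdiction from June 1, 2012 to October 16, 2012 tolled the period for 137 days, extending the deadline to December 24, 2013.
The plaintiff's legal incapacity from June 21, 2014 to March 21, 2015 began after the period had already run on December 24, 2013, so it has no tolling effect.
Although a criminal prosecution ran from October 23, 2012 to March 22, 2013, the stated rules do not make that a tolling event, so it is disregarded.
The other events in the timeline have no effect on the limitation period under the stated rules.

December 24, 2013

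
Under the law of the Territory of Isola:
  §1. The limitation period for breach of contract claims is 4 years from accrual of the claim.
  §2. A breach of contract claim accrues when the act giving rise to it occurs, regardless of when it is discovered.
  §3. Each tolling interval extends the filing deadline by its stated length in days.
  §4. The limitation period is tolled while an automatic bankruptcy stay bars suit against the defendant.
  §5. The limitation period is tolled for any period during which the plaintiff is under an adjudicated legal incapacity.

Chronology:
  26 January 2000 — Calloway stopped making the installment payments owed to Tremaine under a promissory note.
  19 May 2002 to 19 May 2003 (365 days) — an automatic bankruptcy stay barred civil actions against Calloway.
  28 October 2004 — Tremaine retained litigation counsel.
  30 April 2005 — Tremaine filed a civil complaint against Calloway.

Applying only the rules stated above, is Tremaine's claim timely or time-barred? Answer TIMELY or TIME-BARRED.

The limitation period began to run on 26 January 2000.
4 years from 26 January 2000 is 26 January 2004.
The period was tolled for 365 days by the automatic bankruptcy stay (19 May 2002 to 19 May 2003), pushing the deadline to 25 January 2005.
None of the other events listed affects the running of the period under the stated rules.
Tremaine filed on 30 April 2005, after the 25 January 2005 deadline, so the action is time-barred.

TIME-BARRED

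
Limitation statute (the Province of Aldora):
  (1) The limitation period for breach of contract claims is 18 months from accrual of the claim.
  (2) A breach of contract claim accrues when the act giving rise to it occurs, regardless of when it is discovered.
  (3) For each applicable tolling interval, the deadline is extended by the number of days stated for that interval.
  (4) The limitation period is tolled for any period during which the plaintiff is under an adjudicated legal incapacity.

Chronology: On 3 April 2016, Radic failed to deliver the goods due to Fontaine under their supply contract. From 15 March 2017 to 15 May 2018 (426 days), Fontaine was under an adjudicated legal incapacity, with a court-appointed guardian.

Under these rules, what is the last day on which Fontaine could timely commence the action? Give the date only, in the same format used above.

The limitation period began to run on 3 April 2016.
The untolled deadline — 18 months after 3 April 2016 — is 3 October 2017.
The period was tolled for 426 days by the plaintiff's legal incapacity (15 March 2017 to 15 May 2018), pushing the deadline to 3 December 2018.

3 December 2018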